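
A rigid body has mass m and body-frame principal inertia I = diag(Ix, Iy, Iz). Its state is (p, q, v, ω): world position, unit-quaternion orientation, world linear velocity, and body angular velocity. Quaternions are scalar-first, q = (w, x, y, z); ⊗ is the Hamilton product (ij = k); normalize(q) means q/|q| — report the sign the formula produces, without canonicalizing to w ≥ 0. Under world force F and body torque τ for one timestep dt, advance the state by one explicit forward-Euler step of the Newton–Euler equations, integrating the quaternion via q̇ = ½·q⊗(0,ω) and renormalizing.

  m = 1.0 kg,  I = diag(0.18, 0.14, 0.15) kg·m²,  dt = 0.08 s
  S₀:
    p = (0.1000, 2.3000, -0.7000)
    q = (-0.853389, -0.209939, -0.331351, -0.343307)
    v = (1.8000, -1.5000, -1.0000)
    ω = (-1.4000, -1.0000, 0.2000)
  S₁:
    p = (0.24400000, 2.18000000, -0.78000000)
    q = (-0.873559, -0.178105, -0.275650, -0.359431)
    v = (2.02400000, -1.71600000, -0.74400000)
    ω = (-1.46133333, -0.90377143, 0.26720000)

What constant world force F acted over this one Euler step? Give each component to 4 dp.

Δv = v₁−v₀ = (0.22400000, -0.21600000, 0.25600000)
m·(v₁−v₀)/dt = (2.8000, -2.7000, 3.2000)

F = (2.8000, -2.7000, 3.2000)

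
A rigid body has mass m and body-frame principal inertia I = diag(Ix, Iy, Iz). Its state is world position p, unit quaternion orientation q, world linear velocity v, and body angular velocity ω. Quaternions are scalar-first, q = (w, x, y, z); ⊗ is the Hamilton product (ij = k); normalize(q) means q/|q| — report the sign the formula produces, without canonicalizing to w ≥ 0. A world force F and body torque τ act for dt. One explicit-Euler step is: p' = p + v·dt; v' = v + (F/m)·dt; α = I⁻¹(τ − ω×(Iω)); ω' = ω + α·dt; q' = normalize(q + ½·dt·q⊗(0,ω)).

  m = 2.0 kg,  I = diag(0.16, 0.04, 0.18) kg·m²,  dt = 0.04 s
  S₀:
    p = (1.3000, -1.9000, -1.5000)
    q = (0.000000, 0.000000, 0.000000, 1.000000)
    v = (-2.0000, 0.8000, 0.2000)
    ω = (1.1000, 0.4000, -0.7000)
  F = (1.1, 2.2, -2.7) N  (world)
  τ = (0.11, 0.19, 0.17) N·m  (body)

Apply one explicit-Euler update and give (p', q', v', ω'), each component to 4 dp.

p + v·dt = (1.2200, -1.8680, -1.4920)
v' = v + a·dt = (-1.9780, 0.8440, 0.1460)
ω×(Iω) gyroscopic = (-0.0392, 0.0154, -0.0528)
angular accel α = (0.9325, 4.3650, 1.2378)
ω' = ω + α·dt = (1.1373, 0.5746, -0.6505)
Hamilton product q⊗(0,ω) = (0.7000000, -0.4000000, 1.1000000, 0.0000000)
q' = normalize(q + ½dt·q⊗(0,ω)) = (0.0140, -0.0080, 0.0220, 0.9996)

p' = (1.2200, -1.8680, -1.4920)
q' = (0.0140, -0.0080, 0.0220, 0.9996)
v' = (-1.9780, 0.8440, 0.1460)
ω' = (1.1373, 0.5746, -0.6505)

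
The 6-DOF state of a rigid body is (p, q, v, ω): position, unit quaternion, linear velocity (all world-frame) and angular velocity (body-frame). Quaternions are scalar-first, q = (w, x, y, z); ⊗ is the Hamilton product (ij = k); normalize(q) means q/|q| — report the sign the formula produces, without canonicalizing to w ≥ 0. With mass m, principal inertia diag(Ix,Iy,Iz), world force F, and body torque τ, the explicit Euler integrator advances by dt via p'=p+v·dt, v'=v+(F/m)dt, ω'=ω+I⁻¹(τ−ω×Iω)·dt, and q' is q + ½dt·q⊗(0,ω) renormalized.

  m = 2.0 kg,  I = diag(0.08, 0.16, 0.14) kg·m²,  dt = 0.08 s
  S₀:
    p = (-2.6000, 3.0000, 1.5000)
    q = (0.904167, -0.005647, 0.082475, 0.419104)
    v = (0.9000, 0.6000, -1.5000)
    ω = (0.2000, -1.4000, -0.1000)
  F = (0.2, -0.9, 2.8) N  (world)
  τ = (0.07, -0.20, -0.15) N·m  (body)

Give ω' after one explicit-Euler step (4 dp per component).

ω' = (0.2728, -1.5006, -0.1729)

gyro term ω×Iω = (-0.0028, 0.0012, -0.0224)
angular accel α = (0.9100, -1.2575, -0.9114)
ω' = ω + α·dt = (0.2728, -1.5006, -0.1729)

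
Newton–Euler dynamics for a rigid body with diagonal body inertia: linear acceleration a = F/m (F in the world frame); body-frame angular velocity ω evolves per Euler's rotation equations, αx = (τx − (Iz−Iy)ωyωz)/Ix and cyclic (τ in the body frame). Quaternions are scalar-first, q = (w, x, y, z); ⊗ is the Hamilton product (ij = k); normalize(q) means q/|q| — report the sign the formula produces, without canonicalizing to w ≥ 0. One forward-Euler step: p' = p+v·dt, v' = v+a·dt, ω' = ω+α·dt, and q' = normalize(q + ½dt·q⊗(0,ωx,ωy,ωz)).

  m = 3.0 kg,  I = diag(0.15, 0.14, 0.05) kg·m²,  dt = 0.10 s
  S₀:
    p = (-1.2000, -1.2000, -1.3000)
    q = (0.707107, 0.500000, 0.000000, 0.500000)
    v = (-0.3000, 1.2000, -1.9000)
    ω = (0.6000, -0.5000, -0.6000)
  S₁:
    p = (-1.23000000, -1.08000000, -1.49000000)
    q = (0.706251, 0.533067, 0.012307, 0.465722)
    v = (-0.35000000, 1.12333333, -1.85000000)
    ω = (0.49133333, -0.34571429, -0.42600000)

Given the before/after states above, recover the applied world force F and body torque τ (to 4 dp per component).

Δω = ω₁−ω₀ = (-0.10866667, 0.15428571, 0.17400000)
ω₀×(Iω₀) = (-0.0270, -0.0360, 0.0030)
τ = I·(Δω/dt) + ω₀×(Iω₀) = (-0.1900, 0.1800, 0.0900)
velocity change Δv = (-0.05000000, -0.07666667, 0.05000000)
F = m·Δv/dt = (-1.5000, -2.3000, 1.5000)

F = (-1.5000, -2.3000, 1.5000)
τ = (-0.1900, 0.1800, 0.0900)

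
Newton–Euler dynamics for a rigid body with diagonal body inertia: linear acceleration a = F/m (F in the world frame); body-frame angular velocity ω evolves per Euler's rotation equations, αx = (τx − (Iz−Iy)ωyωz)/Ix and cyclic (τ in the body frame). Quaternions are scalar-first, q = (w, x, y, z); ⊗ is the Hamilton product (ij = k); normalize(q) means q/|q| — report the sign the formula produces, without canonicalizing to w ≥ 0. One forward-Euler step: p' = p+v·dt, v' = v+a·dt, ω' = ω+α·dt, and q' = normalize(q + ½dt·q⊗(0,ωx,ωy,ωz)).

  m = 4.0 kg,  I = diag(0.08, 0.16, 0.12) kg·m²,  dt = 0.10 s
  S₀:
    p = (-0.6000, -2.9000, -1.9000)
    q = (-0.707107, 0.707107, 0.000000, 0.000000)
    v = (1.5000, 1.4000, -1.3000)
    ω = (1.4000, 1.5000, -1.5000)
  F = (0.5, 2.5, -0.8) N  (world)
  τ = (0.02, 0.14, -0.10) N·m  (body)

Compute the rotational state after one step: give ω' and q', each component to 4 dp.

ω×(Iω) gyroscopic = (0.0900, 0.0840, 0.1680)
α = I⁻¹(τ − ω×Iω) = (-0.8750, 0.3500, -2.2333)
ω + α·dt = (1.3125, 1.5350, -1.7233)
Hamilton product q⊗(0,ω) = (-0.9899498, -0.9899498, 0.0000000, 2.1213210)
q' = normalize(q + ½dt·q⊗(0,ω)) = (-0.7506, 0.6524, 0.0000, 0.1052)

ω' = (1.3125, 1.5350, -1.7233)
q' = (-0.7506, 0.6524, 0.0000, 0.1052)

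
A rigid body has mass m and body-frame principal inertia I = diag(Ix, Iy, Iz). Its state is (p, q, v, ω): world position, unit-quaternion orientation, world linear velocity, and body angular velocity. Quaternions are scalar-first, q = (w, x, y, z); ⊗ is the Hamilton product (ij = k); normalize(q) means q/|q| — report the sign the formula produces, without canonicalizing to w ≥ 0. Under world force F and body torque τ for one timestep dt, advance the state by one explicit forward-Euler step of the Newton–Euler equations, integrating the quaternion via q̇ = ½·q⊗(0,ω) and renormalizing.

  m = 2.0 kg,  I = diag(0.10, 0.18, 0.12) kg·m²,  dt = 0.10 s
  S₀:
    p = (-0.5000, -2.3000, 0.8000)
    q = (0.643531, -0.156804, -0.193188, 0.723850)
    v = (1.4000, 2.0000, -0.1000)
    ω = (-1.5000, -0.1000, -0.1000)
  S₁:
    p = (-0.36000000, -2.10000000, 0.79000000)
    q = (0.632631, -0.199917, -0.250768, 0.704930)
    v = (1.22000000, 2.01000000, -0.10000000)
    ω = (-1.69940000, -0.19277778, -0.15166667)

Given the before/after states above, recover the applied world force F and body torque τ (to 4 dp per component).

F = (-3.6000, 0.2000, 0.0000)
τ = (-0.2000, -0.1700, -0.0500)

Δv = v₁−v₀ = (-0.18000000, 0.01000000, 0.00000000)
m·(v₁−v₀)/dt = (-3.6000, 0.2000, 0.0000)
ω₁ − ω₀ = (-0.19940000, -0.09277778, -0.05166667)
ω₀×(Iω₀) = (-0.0006, -0.0030, 0.0120)
applied torque τ = (-0.2000, -0.1700, -0.0500)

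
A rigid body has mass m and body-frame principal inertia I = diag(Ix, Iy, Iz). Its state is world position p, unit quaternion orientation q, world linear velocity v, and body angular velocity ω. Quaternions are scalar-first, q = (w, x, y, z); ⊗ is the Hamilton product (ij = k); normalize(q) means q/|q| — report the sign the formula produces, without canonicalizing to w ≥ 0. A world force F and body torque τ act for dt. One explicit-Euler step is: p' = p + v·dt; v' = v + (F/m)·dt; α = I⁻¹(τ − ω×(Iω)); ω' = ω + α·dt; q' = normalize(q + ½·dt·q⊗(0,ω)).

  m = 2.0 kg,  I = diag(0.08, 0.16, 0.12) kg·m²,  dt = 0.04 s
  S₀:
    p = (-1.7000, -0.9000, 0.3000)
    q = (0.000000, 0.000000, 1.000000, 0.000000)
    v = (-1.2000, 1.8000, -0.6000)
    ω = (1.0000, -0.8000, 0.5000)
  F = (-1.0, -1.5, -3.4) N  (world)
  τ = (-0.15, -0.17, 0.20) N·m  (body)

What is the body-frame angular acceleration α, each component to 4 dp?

α = (-2.0750, -0.9375, 2.2000)

precession coupling ω×(Iω) = (0.0160, -0.0200, -0.0640)
(τ − ω×Iω)/I = (-2.0750, -0.9375, 2.2000)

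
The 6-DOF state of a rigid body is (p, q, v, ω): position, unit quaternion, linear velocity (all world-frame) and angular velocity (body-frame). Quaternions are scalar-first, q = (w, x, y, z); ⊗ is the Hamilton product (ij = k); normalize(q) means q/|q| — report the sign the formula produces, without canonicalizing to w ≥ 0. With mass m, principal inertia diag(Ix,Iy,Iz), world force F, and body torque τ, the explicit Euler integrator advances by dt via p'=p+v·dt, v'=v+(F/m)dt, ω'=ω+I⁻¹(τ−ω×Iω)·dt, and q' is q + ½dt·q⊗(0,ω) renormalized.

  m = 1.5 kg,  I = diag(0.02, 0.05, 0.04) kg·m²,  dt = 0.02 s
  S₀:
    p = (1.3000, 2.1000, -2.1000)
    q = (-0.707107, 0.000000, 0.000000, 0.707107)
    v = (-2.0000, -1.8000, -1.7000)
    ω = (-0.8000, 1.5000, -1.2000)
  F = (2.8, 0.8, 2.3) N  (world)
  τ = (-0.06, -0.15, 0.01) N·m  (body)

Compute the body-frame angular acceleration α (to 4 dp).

α = (-3.9000, -2.6160, 1.1500)

ω×(Iω) gyroscopic = (0.0180, -0.0192, -0.0360)
α = I⁻¹(τ − ω×Iω) = (-3.9000, -2.6160, 1.1500)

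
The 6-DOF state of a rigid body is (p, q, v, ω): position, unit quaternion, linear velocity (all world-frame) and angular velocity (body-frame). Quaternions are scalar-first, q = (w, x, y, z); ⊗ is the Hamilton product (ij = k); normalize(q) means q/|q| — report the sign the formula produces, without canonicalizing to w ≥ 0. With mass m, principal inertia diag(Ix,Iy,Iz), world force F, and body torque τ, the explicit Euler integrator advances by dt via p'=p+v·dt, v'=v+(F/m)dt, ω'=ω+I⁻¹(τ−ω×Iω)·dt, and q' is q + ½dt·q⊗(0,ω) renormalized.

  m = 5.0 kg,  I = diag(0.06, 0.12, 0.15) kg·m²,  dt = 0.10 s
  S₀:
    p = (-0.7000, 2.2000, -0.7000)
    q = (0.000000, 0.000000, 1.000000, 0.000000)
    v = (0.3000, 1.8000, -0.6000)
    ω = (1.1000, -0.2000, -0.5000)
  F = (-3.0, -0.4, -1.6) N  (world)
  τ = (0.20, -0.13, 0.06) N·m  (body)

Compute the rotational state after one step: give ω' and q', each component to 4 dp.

ω' = (1.4283, -0.3496, -0.4512)
q' = (0.0100, -0.0250, 0.9981, -0.0549)

(τ − ω×Iω)/I = (3.2833, -1.4958, 0.4880)
ω + α·dt = (1.4283, -0.3496, -0.4512)
Hamilton product q⊗(0,ω) = (0.2000000, -0.5000000, 0.0000000, -1.1000000)
q' = normalize(q + ½dt·q⊗(0,ω)) = (0.0100, -0.0250, 0.9981, -0.0549)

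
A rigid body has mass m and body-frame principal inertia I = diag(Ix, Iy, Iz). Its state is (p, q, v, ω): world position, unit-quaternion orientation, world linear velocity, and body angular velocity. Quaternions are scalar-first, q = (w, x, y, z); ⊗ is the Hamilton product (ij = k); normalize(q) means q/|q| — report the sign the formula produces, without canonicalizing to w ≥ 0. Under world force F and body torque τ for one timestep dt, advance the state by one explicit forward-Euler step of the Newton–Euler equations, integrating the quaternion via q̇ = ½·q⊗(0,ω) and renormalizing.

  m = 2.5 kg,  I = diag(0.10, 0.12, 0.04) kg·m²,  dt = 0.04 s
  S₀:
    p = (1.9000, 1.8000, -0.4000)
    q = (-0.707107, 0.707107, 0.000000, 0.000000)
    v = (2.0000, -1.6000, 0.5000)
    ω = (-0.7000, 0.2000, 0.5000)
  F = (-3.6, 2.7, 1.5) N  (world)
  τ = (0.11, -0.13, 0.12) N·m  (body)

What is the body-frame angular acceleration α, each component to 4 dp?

α = (1.1800, -0.9083, 3.0700)

gyro term ω×Iω = (-0.0080, -0.0210, -0.0028)
angular accel α = (1.1800, -0.9083, 3.0700)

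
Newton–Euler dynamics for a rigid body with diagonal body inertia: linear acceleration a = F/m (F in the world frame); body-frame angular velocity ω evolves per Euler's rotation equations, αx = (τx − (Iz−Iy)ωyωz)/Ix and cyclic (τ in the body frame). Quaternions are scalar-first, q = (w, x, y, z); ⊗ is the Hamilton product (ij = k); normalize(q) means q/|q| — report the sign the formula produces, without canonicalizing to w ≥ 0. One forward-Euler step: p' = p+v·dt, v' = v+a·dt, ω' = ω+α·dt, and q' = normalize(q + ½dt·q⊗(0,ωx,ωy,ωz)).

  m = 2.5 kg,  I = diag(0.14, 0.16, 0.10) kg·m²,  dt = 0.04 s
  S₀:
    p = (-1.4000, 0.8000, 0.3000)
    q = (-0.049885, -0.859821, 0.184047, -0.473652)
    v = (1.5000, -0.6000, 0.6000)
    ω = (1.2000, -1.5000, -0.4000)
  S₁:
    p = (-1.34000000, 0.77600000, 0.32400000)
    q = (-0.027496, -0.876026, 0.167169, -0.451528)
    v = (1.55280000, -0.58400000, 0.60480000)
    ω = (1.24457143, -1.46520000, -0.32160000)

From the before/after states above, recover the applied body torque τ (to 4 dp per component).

ω₁ − ω₀ = (0.04457143, 0.03480000, 0.07840000)
precession coupling = (-0.0360, -0.0192, -0.0360)
τ = I·(Δω/dt) + ω₀×(Iω₀) = (0.1200, 0.1200, 0.1600)

τ = (0.1200, 0.1200, 0.1600)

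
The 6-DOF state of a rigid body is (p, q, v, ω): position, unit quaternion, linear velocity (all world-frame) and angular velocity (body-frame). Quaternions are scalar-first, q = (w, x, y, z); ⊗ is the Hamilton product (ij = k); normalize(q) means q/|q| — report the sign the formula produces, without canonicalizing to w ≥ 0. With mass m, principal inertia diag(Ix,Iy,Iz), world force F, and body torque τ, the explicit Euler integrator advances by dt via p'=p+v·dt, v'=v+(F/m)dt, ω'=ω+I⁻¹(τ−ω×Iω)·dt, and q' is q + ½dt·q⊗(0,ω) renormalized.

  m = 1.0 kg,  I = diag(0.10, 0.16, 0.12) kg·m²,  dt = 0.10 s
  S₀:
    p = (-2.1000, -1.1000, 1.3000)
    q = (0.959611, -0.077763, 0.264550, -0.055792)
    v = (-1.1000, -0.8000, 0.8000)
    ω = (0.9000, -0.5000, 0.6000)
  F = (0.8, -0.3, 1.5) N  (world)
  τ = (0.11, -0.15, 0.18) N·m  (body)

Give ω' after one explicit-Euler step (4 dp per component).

gyro term ω×Iω = (0.0120, -0.0108, -0.0270)
α = I⁻¹(τ − ω×Iω) = (0.9800, -0.8700, 1.7250)
ω' = ω + α·dt = (0.9980, -0.5870, 0.7725)

ω' = (0.9980, -0.5870, 0.7725)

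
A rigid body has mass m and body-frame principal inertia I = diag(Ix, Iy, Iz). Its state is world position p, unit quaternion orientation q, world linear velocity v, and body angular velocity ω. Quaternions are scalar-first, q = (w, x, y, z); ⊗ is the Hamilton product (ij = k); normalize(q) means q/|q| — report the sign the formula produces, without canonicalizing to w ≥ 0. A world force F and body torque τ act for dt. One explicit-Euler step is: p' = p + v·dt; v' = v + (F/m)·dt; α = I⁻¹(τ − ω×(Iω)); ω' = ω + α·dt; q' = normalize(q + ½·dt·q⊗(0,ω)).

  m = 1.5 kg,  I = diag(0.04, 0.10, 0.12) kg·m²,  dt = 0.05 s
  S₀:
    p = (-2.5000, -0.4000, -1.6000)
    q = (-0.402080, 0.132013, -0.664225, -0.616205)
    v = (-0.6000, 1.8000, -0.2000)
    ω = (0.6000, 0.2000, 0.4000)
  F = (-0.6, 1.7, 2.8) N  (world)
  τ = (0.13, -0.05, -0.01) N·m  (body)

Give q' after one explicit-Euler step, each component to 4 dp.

Hamilton product q⊗(0,ω) = (0.3001192, -0.3836970, -0.5029442, 0.2641056)
q + ½dt·q⊗(0,ω), renormalized = (-0.3945, 0.1224, -0.6767, -0.6095)

q' = (-0.3945, 0.1224, -0.6767, -0.6095)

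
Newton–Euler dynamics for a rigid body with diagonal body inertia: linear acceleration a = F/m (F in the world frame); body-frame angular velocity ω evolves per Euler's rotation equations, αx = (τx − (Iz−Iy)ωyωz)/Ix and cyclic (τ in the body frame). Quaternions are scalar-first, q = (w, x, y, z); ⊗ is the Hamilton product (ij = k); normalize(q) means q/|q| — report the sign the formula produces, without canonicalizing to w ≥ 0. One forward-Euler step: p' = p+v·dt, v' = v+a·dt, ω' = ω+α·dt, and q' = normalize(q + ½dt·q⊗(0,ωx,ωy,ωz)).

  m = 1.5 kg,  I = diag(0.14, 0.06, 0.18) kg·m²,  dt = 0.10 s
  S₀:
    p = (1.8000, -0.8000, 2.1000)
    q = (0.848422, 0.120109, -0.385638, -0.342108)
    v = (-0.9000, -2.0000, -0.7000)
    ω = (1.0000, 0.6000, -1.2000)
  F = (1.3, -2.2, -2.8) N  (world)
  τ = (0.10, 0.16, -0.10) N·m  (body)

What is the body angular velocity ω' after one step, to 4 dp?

gyro term ω×Iω = (-0.0864, 0.0480, -0.0480)
(τ − ω×Iω)/I = (1.3314, 1.8667, -0.2889)
new body rate ω' = (1.1331, 0.7867, -1.2289)

ω' = (1.1331, 0.7867, -1.2289)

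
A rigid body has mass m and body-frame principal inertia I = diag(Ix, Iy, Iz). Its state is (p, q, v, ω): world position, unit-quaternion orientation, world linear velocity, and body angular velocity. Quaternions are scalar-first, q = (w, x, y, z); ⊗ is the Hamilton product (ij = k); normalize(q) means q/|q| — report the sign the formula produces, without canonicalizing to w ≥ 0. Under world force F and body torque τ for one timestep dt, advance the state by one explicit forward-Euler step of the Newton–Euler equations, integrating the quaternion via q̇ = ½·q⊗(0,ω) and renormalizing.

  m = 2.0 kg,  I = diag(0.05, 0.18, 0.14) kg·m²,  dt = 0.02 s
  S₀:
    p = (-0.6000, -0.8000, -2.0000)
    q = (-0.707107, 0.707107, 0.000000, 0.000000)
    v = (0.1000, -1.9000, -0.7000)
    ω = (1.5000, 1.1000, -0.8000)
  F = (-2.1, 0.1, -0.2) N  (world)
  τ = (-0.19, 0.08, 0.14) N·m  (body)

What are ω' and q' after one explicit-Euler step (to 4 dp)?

ω' = (1.4099, 1.0969, -0.8106)
q' = (-0.7176, 0.6964, -0.0021, 0.0134)

precession coupling ω×(Iω) = (0.0352, 0.1080, 0.2145)
(τ − ω×Iω)/I = (-4.5040, -0.1556, -0.5321)
ω' = ω + α·dt = (1.4099, 1.0969, -0.8106)
Hamilton product q⊗(0,ω) = (-1.0606605, -1.0606605, -0.2121321, 1.3435033)
q' = normalize(q + ½dt·q⊗(0,ω)) = (-0.7176, 0.6964, -0.0021, 0.0134)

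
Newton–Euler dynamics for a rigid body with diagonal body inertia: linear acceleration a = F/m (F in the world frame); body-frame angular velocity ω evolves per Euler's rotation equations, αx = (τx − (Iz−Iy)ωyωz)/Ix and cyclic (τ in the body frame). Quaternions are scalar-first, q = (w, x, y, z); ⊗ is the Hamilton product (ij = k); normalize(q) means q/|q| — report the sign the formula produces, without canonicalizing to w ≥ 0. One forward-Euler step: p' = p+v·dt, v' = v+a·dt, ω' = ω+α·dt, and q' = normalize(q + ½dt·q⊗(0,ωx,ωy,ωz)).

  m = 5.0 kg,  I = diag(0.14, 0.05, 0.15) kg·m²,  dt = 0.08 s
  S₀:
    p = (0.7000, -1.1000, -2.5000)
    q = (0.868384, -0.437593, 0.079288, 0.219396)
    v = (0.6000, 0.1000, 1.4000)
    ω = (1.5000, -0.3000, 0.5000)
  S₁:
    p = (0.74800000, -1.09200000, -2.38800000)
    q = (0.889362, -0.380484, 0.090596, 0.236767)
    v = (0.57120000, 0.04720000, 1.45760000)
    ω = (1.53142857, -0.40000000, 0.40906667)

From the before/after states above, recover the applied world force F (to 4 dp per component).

F = (-1.8000, -3.3000, 3.6000)

velocity change Δv = (-0.02880000, -0.05280000, 0.05760000)
F = m·Δv/dt = (-1.8000, -3.3000, 3.6000)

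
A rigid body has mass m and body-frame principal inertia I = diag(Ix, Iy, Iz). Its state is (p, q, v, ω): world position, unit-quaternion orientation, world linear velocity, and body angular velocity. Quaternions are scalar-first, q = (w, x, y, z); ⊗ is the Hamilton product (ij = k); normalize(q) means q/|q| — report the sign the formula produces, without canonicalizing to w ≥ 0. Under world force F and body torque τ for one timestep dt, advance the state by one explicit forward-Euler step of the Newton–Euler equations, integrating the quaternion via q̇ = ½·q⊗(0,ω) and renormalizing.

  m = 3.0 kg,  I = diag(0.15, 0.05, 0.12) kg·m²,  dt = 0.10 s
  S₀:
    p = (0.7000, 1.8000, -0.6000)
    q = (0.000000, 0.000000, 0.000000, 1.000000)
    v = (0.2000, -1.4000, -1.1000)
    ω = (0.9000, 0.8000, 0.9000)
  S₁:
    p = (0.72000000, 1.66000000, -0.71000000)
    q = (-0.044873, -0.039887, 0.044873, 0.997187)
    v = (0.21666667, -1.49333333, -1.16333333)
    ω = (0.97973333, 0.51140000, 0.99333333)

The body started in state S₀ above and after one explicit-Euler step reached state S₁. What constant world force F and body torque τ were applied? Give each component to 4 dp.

F = (0.5000, -2.8000, -1.9000)
τ = (0.1700, -0.1200, 0.0400)

velocity change Δv = (0.01666667, -0.09333333, -0.06333333)
F = m·Δv/dt = (0.5000, -2.8000, -1.9000)
Δω = ω₁−ω₀ = (0.07973333, -0.28860000, 0.09333333)
applied torque τ = (0.1700, -0.1200, 0.0400)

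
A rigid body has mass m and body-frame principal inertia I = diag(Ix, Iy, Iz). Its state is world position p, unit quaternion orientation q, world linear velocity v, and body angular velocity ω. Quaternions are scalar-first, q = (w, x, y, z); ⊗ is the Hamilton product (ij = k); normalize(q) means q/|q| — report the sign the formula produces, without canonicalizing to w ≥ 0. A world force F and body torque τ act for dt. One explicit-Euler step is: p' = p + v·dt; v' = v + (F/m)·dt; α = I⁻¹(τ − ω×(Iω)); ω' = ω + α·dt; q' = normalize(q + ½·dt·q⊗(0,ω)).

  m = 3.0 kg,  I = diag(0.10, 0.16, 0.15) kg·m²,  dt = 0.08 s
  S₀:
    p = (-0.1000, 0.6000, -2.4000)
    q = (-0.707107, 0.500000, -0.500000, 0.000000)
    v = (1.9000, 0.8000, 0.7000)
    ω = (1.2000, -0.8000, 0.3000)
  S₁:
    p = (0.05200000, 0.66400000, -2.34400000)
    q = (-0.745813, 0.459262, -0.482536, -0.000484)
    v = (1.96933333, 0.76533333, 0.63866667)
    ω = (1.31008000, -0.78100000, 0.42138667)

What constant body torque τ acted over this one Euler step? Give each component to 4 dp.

τ = (0.1400, 0.0200, 0.1700)

Δω = ω₁−ω₀ = (0.11008000, 0.01900000, 0.12138667)
applied torque τ = (0.1400, 0.0200, 0.1700)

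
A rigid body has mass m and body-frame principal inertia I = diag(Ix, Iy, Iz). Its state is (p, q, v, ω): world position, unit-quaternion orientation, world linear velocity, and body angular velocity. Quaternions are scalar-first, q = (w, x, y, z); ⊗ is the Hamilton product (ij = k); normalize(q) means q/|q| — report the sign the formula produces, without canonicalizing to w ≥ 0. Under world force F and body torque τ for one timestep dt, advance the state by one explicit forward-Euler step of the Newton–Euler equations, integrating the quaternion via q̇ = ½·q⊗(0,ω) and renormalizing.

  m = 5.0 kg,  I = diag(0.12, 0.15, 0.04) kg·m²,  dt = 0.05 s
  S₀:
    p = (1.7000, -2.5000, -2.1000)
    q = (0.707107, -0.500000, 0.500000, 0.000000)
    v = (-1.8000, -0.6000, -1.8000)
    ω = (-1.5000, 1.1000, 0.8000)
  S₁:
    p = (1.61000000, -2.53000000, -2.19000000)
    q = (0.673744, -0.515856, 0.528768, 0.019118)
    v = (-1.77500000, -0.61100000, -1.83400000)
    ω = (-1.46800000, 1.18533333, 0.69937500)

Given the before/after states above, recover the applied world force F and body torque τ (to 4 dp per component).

F = (2.5000, -1.1000, -3.4000)
τ = (-0.0200, 0.1600, -0.1300)

Δω = ω₁−ω₀ = (0.03200000, 0.08533333, -0.10062500)
gyro term ω₀×Iω₀ = (-0.0968, -0.0960, -0.0495)
I·α + gyro = (-0.0200, 0.1600, -0.1300)
Δv = v₁−v₀ = (0.02500000, -0.01100000, -0.03400000)
m·(v₁−v₀)/dt = (2.5000, -1.1000, -3.4000)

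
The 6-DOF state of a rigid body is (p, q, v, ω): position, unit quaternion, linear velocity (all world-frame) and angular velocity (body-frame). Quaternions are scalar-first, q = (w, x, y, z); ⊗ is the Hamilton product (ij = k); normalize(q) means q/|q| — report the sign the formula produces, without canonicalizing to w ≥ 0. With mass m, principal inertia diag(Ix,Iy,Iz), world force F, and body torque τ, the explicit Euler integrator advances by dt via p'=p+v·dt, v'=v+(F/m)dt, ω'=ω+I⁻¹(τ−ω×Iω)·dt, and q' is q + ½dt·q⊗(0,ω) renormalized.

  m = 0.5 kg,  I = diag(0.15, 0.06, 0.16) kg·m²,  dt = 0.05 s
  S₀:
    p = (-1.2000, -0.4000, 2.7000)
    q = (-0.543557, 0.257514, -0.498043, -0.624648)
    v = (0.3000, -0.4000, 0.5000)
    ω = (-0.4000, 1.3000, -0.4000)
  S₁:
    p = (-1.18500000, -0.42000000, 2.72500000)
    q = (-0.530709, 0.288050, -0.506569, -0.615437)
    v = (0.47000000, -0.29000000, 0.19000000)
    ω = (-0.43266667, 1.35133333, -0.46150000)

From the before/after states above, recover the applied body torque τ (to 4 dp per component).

τ = (-0.1500, 0.0600, -0.1500)

rate change Δω = (-0.03266667, 0.05133333, -0.06150000)
gyro term ω₀×Iω₀ = (-0.0520, -0.0016, 0.0468)
I·α + gyro = (-0.1500, 0.0600, -0.1500)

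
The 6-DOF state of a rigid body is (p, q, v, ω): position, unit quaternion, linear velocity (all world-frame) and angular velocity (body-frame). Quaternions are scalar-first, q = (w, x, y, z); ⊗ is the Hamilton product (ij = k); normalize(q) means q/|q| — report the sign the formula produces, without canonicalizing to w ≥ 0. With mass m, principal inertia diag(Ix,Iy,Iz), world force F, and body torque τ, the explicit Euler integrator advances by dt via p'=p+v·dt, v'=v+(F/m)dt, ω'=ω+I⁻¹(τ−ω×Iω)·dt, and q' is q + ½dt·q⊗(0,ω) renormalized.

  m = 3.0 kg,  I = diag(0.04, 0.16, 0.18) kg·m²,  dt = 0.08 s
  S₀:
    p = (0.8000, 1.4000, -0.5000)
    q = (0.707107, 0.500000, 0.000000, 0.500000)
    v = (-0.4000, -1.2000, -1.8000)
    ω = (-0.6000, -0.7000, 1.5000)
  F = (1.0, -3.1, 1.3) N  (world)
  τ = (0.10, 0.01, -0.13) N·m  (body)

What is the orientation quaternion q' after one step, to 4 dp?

q' = (0.6874, 0.4958, -0.0616, 0.5271)

2q̇ = q⊗(0,ω) = (-0.4500000, -0.0742642, -1.5449749, 0.7106605)
q' = normalize(q + ½dt·q⊗(0,ω)) = (0.6874, 0.4958, -0.0616, 0.5271)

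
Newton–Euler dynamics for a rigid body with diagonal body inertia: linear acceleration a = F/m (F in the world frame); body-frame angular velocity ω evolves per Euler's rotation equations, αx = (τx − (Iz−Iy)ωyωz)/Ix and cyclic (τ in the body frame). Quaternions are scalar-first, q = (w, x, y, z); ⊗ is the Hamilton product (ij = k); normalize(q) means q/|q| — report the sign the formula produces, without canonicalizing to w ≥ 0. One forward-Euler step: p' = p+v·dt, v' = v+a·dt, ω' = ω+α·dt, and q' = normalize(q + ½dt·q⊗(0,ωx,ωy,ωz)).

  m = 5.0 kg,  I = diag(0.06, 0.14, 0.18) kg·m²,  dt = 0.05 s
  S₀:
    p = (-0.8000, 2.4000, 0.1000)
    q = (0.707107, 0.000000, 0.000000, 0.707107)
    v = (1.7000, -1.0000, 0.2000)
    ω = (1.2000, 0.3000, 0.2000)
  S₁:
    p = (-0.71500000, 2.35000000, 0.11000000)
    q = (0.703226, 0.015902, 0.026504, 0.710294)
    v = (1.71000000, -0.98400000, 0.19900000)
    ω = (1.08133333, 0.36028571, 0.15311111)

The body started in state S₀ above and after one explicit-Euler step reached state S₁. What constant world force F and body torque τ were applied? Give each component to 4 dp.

F = (1.0000, 1.6000, -0.1000)
τ = (-0.1400, 0.1400, -0.1400)

Δv = v₁−v₀ = (0.01000000, 0.01600000, -0.00100000)
applied force F = (1.0000, 1.6000, -0.1000)
ω₁ − ω₀ = (-0.11866667, 0.06028571, -0.04688889)
ω₀×(Iω₀) = (0.0024, -0.0288, 0.0288)
applied torque τ = (-0.1400, 0.1400, -0.1400)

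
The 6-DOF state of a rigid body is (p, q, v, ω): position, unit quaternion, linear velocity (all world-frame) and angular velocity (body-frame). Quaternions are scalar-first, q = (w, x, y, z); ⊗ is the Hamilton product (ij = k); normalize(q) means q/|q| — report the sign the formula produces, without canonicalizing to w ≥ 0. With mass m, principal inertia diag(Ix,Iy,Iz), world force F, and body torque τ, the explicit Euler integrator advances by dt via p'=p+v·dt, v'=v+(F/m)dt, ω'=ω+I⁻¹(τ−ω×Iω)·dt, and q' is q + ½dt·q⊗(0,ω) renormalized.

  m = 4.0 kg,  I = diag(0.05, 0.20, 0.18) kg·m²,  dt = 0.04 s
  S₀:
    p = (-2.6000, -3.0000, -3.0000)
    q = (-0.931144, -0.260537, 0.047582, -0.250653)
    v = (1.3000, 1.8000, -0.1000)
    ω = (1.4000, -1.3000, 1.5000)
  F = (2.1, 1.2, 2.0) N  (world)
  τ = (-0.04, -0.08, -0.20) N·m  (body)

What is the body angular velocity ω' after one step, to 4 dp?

ω' = (1.3368, -1.2614, 1.5162)

ω×(Iω) gyroscopic = (0.0390, -0.2730, -0.2730)
α = I⁻¹(τ − ω×Iω) = (-1.5800, 0.9650, 0.4056)
new body rate ω' = (1.3368, -1.2614, 1.5162)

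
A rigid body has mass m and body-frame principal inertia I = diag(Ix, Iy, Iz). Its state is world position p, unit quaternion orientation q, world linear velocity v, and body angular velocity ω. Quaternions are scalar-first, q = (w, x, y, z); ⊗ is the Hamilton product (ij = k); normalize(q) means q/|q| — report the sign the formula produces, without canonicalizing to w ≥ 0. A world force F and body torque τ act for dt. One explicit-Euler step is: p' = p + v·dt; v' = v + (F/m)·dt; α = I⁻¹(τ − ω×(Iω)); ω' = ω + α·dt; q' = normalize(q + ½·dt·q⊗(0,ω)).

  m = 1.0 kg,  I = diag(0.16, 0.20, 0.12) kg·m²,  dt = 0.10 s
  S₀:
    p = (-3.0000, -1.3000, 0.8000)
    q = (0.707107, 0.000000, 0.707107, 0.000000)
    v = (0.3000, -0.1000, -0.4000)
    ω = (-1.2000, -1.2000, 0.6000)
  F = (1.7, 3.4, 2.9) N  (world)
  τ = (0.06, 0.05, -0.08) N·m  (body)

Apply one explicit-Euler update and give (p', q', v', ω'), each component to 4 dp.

p' = (-2.9700, -1.3100, 0.7600)
q' = (0.7465, -0.0211, 0.6620, 0.0634)
v' = (0.4700, 0.2400, -0.1100)
ω' = (-1.1985, -1.1606, 0.4853)

a = F/m = (1.7000, 3.4000, 2.9000)
new position p' = (-2.9700, -1.3100, 0.7600)
v + (F/m)dt = (0.4700, 0.2400, -0.1100)
precession coupling ω×(Iω) = (0.0576, -0.0288, 0.0576)
α = I⁻¹(τ − ω×Iω) = (0.0150, 0.3940, -1.1467)
ω' = ω + α·dt = (-1.1985, -1.1606, 0.4853)
2q̇ = q⊗(0,ω) = (0.8485284, -0.4242642, -0.8485284, 1.2727926)
q' = normalize(q + ½dt·q⊗(0,ω)) = (0.7465, -0.0211, 0.6620, 0.0634)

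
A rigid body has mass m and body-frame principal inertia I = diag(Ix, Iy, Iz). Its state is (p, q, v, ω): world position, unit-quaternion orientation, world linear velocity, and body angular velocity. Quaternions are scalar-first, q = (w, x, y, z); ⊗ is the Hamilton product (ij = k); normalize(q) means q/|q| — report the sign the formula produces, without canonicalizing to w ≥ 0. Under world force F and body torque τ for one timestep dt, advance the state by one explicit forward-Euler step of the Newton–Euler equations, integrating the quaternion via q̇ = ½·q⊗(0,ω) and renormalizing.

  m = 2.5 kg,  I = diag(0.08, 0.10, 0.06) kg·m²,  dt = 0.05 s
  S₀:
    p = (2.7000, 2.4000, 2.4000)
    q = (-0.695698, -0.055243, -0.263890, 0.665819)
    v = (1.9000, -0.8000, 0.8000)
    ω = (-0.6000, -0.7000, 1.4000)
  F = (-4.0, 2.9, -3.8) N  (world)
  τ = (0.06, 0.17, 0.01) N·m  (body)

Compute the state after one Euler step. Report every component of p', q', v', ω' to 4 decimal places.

p' = (2.7950, 2.3600, 2.4400)
q' = (-0.7238, -0.0424, -0.2595, 0.6379)
v' = (1.8200, -0.7420, 0.7240)
ω' = (-0.5870, -0.6066, 1.4013)

precession coupling ω×(Iω) = (0.0392, -0.0168, 0.0084)
α = I⁻¹(τ − ω×Iω) = (0.2600, 1.8680, 0.0267)
ω' = ω + α·dt = (-0.5870, -0.6066, 1.4013)
2q̇ = q⊗(0,ω) = (-1.1500154, 0.5140461, 0.1648374, -1.0936411)
updated quaternion q' = (-0.7238, -0.0424, -0.2595, 0.6379)
p + v·dt = (2.7950, 2.3600, 2.4400)
new velocity v' = (1.8200, -0.7420, 0.7240)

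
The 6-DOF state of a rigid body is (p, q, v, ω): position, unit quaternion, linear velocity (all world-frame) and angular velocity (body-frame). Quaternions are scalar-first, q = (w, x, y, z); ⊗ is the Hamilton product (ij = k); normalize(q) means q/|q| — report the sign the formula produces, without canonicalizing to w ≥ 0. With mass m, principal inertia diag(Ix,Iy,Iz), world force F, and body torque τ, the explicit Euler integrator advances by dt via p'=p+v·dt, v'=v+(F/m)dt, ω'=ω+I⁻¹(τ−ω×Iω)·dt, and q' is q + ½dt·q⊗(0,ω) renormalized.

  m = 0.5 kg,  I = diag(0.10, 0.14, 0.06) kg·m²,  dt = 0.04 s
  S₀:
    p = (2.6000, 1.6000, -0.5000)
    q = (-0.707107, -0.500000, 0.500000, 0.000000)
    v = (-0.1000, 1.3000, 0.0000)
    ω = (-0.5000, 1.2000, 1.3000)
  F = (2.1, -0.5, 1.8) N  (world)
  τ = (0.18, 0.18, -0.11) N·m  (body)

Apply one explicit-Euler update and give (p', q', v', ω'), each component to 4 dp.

p' = (2.5960, 1.6520, -0.5000)
q' = (-0.7236, -0.4796, 0.4957, -0.0254)
v' = (0.0680, 1.2600, 0.1440)
ω' = (-0.3781, 1.2589, 1.2427)

p' = p + v·dt = (2.5960, 1.6520, -0.5000)
v' = v + a·dt = (0.0680, 1.2600, 0.1440)
ω×(Iω) gyroscopic = (-0.1248, -0.0260, -0.0240)
α = I⁻¹(τ − ω×Iω) = (3.0480, 1.4714, -1.4333)
ω' = ω + α·dt = (-0.3781, 1.2589, 1.2427)
q⊗(0,ω) = (-0.8500000, 1.0035535, -0.1985284, -1.2692391)
updated quaternion q' = (-0.7236, -0.4796, 0.4957, -0.0254)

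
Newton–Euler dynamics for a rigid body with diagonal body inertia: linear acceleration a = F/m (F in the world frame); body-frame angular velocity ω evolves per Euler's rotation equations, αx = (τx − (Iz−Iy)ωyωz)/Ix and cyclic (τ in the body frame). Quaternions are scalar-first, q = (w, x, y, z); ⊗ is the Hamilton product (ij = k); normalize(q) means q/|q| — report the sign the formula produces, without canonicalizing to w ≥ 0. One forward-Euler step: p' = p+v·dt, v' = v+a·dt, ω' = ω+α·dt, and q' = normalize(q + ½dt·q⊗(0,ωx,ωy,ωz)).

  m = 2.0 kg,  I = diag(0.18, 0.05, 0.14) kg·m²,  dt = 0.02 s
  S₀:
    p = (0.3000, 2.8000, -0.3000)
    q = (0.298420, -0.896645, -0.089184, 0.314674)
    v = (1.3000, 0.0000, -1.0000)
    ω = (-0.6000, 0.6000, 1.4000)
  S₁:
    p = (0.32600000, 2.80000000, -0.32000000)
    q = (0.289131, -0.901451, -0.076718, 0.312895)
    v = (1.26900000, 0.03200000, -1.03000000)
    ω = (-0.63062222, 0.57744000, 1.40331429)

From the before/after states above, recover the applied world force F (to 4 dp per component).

velocity change Δv = (-0.03100000, 0.03200000, -0.03000000)
m·(v₁−v₀)/dt = (-3.1000, 3.2000, -3.0000)

F = (-3.1000, 3.2000, -3.0000)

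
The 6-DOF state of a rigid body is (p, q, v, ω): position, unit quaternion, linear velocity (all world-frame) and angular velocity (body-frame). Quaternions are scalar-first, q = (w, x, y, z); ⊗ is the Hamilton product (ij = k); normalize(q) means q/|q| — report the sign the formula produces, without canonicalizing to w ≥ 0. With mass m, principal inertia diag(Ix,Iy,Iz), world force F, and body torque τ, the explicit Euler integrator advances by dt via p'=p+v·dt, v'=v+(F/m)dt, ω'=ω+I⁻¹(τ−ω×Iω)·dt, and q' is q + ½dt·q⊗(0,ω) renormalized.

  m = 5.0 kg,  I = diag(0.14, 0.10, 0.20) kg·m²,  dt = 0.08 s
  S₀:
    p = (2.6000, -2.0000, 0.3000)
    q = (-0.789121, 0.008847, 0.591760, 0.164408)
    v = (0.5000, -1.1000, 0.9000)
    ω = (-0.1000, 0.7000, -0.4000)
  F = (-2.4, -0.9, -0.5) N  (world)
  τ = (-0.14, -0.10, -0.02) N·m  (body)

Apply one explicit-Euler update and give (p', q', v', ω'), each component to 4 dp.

new position p' = (2.6400, -2.0880, 0.3720)
new velocity v' = (0.4616, -1.1144, 0.8920)
angular accel α = (-0.8000, -0.9760, -0.1140)
ω + α·dt = (-0.1640, 0.6219, -0.4091)
2q̇ = q⊗(0,ω) = (-0.3475841, -0.2728775, -0.5652867, 0.3810173)
q + ½dt·q⊗(0,ω), renormalized = (-0.8026, -0.0021, 0.5688, 0.1796)

p' = (2.6400, -2.0880, 0.3720)
q' = (-0.8026, -0.0021, 0.5688, 0.1796)
v' = (0.4616, -1.1144, 0.8920)
ω' = (-0.1640, 0.6219, -0.4091)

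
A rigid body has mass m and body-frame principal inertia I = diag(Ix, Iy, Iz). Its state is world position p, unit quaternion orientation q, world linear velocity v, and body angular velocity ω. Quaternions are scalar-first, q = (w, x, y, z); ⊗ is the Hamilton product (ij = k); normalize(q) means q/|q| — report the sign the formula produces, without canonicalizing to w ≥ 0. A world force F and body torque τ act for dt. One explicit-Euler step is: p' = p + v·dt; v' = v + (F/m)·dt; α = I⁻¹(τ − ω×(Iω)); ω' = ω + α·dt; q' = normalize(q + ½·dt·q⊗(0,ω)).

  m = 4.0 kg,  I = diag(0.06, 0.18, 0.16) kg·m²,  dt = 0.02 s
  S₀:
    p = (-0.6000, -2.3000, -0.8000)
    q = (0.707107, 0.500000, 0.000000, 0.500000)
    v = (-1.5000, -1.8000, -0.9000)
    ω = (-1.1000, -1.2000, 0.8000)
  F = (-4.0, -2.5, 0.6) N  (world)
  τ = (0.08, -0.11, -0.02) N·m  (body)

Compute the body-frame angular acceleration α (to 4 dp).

ω×(Iω) gyroscopic = (0.0192, 0.0880, 0.1584)
angular accel α = (1.0133, -1.1000, -1.1150)

α = (1.0133, -1.1000, -1.1150)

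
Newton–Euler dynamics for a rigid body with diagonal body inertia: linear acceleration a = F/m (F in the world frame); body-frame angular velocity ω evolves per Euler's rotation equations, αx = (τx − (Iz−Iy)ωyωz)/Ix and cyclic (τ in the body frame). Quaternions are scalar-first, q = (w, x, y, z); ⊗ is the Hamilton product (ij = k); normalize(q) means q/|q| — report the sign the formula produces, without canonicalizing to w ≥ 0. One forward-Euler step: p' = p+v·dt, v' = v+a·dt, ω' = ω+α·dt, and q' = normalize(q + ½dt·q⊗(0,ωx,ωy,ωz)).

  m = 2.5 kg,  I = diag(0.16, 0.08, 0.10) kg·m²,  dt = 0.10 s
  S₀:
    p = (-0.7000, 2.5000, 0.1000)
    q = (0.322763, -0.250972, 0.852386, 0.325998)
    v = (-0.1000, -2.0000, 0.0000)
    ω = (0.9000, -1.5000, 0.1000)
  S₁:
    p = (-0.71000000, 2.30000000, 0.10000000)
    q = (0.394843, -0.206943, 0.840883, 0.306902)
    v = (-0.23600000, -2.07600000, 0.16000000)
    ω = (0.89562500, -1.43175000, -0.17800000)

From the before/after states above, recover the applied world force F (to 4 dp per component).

F = (-3.4000, -1.9000, 4.0000)

v₁ − v₀ = (-0.13600000, -0.07600000, 0.16000000)
F = m·Δv/dt = (-3.4000, -1.9000, 4.0000)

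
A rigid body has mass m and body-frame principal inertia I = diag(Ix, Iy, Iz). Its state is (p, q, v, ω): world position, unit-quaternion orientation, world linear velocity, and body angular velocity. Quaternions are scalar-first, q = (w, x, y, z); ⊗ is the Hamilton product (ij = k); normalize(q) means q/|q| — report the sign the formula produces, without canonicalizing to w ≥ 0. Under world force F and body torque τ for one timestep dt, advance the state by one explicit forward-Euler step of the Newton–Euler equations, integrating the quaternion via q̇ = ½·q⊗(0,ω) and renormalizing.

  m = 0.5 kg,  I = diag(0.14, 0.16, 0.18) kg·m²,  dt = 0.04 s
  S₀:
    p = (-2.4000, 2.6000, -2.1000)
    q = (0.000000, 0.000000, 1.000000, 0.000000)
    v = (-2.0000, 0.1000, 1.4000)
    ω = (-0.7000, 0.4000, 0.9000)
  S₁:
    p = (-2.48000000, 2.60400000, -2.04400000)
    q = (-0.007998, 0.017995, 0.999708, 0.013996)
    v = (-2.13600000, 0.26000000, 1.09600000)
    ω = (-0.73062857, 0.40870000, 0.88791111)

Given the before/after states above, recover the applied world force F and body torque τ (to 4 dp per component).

F = (-1.7000, 2.0000, -3.8000)
τ = (-0.1000, 0.0600, -0.0600)

velocity change Δv = (-0.13600000, 0.16000000, -0.30400000)
applied force F = (-1.7000, 2.0000, -3.8000)
ω₁ − ω₀ = (-0.03062857, 0.00870000, -0.01208889)
precession coupling = (0.0072, 0.0252, -0.0056)
I·α + gyro = (-0.1000, 0.0600, -0.0600)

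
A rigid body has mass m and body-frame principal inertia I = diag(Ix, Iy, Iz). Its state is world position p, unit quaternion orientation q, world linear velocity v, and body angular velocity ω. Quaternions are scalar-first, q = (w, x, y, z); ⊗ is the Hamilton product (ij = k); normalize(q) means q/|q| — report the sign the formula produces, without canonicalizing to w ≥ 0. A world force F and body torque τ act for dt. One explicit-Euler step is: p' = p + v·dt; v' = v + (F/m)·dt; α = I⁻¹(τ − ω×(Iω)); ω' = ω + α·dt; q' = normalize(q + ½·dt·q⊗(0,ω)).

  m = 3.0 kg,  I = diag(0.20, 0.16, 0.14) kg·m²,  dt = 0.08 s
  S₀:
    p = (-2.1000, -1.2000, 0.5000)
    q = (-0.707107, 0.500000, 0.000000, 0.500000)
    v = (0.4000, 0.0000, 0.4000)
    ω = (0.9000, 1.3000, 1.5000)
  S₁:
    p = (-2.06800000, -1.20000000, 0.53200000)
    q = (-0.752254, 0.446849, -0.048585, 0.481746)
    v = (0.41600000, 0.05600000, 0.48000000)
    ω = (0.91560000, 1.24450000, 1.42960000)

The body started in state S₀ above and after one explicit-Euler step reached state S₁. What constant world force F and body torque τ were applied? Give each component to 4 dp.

F = (0.6000, 2.1000, 3.0000)
τ = (0.0000, -0.0300, -0.1700)

velocity change Δv = (0.01600000, 0.05600000, 0.08000000)
F = m·Δv/dt = (0.6000, 2.1000, 3.0000)
Δω = ω₁−ω₀ = (0.01560000, -0.05550000, -0.07040000)
τ = I·(Δω/dt) + ω₀×(Iω₀) = (0.0000, -0.0300, -0.1700)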